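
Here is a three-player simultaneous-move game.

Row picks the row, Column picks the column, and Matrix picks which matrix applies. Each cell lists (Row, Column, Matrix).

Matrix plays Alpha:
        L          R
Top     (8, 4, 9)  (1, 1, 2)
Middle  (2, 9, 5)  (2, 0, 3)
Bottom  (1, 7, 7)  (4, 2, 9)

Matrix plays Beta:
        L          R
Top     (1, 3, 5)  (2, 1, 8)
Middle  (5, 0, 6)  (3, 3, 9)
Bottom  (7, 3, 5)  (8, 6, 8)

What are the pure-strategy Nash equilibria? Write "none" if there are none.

(Top, L, Alpha)

For each player, find the best response to each opponent profile; mutual best responses are the pure NE.
Row against (L, Alpha): payoffs 8, 2, 1 → best response Top.
Row against (L, Beta): payoffs 1, 5, 7 → best response Bottom.
Row against (R, Alpha): payoffs 1, 2, 4 → best response Bottom.
Row against (R, Beta): payoffs 2, 3, 8 → best response Bottom.
Column against (Top, Alpha): payoffs 4, 1 → best response L.
Column against (Top, Beta): payoffs 3, 1 → best response L.
Column against (Middle, Alpha): payoffs 9, 0 → best response L.
Column against (Middle, Beta): payoffs 0, 3 → best response R.
Column against (Bottom, Alpha): payoffs 7, 2 → best response L.
Column against (Bottom, Beta): payoffs 3, 6 → best response R.
Matrix against (Top, L): payoffs 9, 5 → best response Alpha.
Matrix against (Top, R): payoffs 2, 8 → best response Beta.
Matrix against (Middle, L): payoffs 5, 6 → best response Beta.
Matrix against (Middle, R): payoffs 3, 9 → best response Beta.
Matrix against (Bottom, L): payoffs 7, 5 → best response Alpha.
Matrix against (Bottom, R): payoffs 9, 8 → best response Alpha.
Mutual best responses: (Top, L, Alpha).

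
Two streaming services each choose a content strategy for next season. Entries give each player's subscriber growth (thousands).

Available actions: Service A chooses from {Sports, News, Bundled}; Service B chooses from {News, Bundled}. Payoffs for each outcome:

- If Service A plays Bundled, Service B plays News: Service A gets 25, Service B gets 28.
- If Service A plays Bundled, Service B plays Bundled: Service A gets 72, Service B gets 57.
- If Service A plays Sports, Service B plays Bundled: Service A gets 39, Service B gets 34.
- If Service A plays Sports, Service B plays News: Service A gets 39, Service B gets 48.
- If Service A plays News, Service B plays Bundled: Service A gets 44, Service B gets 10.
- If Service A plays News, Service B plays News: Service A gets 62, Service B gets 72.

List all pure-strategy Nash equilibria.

(Sports, News): Service A can switch to News (39 → 62). Not NE.
(Sports, Bundled): Service A can switch to News (39 → 44). Not NE.
(News, News): Service A gets 62, best alternative 39; Service B gets 72, best alternative 10. No profitable deviation — NE.
(News, Bundled): Service A can switch to Bundled (44 → 72). Not NE.
(Bundled, News): Service A can switch to Sports (25 → 39). Not NE.
(Bundled, Bundled): Service A gets 72, best alternative 44; Service B gets 57, best alternative 28. No profitable deviation — NE.

(News, News) and (Bundled, Bundled)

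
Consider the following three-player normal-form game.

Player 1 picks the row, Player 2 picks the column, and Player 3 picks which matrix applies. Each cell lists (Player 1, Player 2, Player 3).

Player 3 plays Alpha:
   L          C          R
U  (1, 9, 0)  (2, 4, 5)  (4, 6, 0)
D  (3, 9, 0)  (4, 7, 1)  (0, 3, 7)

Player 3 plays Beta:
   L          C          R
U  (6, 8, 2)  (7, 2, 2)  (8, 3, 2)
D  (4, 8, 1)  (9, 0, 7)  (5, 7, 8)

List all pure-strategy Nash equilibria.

(U, L, Alpha): Player 1 can switch to D (1 → 3). Not NE.
(U, L, Beta): Player 1 gets 6, best alternative 4; Player 2 gets 8, best alternative 3; Player 3 gets 2, best alternative 0. No profitable deviation — NE.
(U, C, Alpha): Player 1 can switch to D (2 → 4). Not NE.
(U, C, Beta): Player 1 can switch to D (7 → 9). Not NE.
(U, R, Alpha): Player 2 can switch to L (6 → 9). Not NE.
(U, R, Beta): Player 2 can switch to L (3 → 8). Not NE.
(D, L, Alpha): Player 3 can switch to Beta (0 → 1). Not NE.
(D, L, Beta): Player 1 can switch to U (4 → 6). Not NE.
(D, C, Alpha): Player 2 can switch to L (7 → 9). Not NE.
(The remaining 3 profiles each have a profitable deviation by the same check.)

(U, L, Beta)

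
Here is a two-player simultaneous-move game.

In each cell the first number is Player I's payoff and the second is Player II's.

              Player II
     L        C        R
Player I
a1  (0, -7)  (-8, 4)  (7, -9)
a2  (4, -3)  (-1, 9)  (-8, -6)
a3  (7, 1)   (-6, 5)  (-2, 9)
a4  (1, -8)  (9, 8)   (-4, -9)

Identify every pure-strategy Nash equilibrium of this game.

Check each profile: it is a Nash equilibrium iff no player can strictly gain by switching unilaterally.
(a1, L): Player I can switch to a2 (0 → 4). Not NE.
(a1, C): Player I can switch to a2 (-8 → -1). Not NE.
(a1, R): Player II can switch to L (-9 → -7). Not NE.
(a2, L): Player I can switch to a3 (4 → 7). Not NE.
(a2, C): Player I can switch to a4 (-1 → 9). Not NE.
(a2, R): Player I can switch to a1 (-8 → 7). Not NE.
(a3, L): Player II can switch to C (1 → 5). Not NE.
(a3, C): Player I can switch to a2 (-6 → -1). Not NE.
(a3, R): Player I can switch to a1 (-2 → 7). Not NE.
(a4, L): Player I can switch to a2 (1 → 4). Not NE.
(a4, C): Player I gets 9, best alternative -1; Player II gets 8, best alternative -8. No profitable deviation — NE.
(a4, R): Player I can switch to a1 (-4 → 7). Not NE.

Pure NE: (a4, C)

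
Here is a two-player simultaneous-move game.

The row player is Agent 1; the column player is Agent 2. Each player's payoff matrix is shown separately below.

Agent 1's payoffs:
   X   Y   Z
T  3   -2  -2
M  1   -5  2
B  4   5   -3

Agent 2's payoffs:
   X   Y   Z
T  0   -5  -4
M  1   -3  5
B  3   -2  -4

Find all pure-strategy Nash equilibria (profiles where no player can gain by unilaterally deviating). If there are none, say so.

Check each profile: it is a Nash equilibrium iff no player can strictly gain by switching unilaterally.
(T, X): Agent 1 can switch to B (3 → 4). Not NE.
(T, Y): Agent 1 can switch to B (-2 → 5). Not NE.
(T, Z): Agent 1 can switch to M (-2 → 2). Not NE.
(M, X): Agent 1 can switch to T (1 → 3). Not NE.
(M, Y): Agent 1 can switch to T (-5 → -2). Not NE.
(M, Z): Agent 1 gets 2, best alternative -2; Agent 2 gets 5, best alternative 1. No profitable deviation — NE.
(B, X): Agent 1 gets 4, best alternative 3; Agent 2 gets 3, best alternative -2. No profitable deviation — NE.
(B, Y): Agent 2 can switch to X (-2 → 3). Not NE.
(The remaining 1 profile has a profitable deviation by the same check.)

(M, Z); (B, X)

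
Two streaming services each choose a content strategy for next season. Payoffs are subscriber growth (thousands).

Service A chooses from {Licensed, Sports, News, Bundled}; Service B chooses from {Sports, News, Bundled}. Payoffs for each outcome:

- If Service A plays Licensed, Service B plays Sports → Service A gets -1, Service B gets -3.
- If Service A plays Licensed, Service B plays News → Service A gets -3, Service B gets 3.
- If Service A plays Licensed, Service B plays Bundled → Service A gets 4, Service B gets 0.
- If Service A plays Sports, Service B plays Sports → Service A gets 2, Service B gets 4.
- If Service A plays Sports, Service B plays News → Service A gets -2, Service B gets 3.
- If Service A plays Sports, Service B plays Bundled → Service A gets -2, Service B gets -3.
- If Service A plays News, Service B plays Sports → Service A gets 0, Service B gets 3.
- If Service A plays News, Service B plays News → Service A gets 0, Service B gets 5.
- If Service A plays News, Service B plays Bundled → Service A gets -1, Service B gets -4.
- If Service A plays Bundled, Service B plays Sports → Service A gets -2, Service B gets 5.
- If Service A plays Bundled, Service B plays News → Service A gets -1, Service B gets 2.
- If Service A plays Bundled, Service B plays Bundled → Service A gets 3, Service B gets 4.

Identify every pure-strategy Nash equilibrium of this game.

The pure Nash equilibria are (Sports, Sports) and (News, News).

Service A against Sports: payoffs -1, 2, 0, -2 → best response Sports.
Service A against News: payoffs -3, -2, 0, -1 → best response News.
Service A against Bundled: payoffs 4, -2, -1, 3 → best response Licensed.
Service B against Licensed: payoffs -3, 3, 0 → best response News.
Service B against Sports: payoffs 4, 3, -3 → best response Sports.
Service B against News: payoffs 3, 5, -4 → best response News.
Service B against Bundled: payoffs 5, 2, 4 → best response Sports.
Mutual best responses: (Sports, Sports); (News, News).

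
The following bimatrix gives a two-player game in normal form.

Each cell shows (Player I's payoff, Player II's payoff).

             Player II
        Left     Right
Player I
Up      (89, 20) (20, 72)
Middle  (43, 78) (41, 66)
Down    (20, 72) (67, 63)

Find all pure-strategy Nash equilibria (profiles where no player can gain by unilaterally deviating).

For each strategy profile, look for a profitable unilateral deviation.
(Up, Left): Player II can switch to Right (20 → 72). Not NE.
(Up, Right): Player I can switch to Middle (20 → 41). Not NE.
(Middle, Left): Player I can switch to Up (43 → 89). Not NE.
(Middle, Right): Player I can switch to Down (41 → 67). Not NE.
(Down, Left): Player I can switch to Up (20 → 89). Not NE.
(Down, Right): Player II can switch to Left (63 → 72). Not NE.

No pure-strategy Nash equilibrium.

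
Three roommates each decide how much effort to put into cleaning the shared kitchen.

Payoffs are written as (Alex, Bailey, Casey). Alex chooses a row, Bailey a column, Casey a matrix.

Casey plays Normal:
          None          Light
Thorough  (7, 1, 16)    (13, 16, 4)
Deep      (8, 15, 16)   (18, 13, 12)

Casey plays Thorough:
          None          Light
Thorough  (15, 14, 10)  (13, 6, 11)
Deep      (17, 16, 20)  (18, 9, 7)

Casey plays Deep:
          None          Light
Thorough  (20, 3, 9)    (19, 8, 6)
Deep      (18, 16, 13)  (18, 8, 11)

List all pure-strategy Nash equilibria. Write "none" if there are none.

(Thorough, None, Normal): Alex can switch to Deep (7 → 8). Not NE.
(Thorough, None, Thorough): Alex can switch to Deep (15 → 17). Not NE.
(Thorough, None, Deep): Bailey can switch to Light (3 → 8). Not NE.
(Thorough, Light, Normal): Alex can switch to Deep (13 → 18). Not NE.
(Thorough, Light, Thorough): Alex can switch to Deep (13 → 18). Not NE.
(Thorough, Light, Deep): Casey can switch to Thorough (6 → 11). Not NE.
(Deep, None, Normal): Casey can switch to Thorough (16 → 20). Not NE.
(Deep, None, Thorough): Alex gets 17, best alternative 15; Bailey gets 16, best alternative 9; Casey gets 20, best alternative 16. No profitable deviation — NE.
(Deep, None, Deep): Alex can switch to Thorough (18 → 20). Not NE.
(Deep, Light, Normal): Bailey can switch to None (13 → 15). Not NE.
(Deep, Light, Thorough): Bailey can switch to None (9 → 16). Not NE.
(The remaining 1 profile has a profitable deviation by the same check.)

(Deep, None, Thorough)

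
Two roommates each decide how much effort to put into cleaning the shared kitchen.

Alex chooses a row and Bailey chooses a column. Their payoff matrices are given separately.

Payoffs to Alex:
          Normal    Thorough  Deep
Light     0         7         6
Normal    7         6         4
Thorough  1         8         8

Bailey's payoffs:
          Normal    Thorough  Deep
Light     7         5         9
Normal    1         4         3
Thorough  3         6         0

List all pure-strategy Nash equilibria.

The unique pure-strategy Nash equilibrium is (Thorough, Thorough).

Alex against Normal: payoffs 0, 7, 1 → best response Normal.
Alex against Thorough: payoffs 7, 6, 8 → best response Thorough.
Alex against Deep: payoffs 6, 4, 8 → best response Thorough.
Bailey against Light: payoffs 7, 5, 9 → best response Deep.
Bailey against Normal: payoffs 1, 4, 3 → best response Thorough.
Bailey against Thorough: payoffs 3, 6, 0 → best response Thorough.
Mutual best responses: (Thorough, Thorough).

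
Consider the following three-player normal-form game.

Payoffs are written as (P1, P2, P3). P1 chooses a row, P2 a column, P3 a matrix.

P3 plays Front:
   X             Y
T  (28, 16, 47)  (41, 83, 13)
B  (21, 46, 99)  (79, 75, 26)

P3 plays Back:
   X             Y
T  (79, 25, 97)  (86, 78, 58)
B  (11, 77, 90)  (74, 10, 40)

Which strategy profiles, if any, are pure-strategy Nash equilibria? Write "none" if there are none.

For each strategy profile, look for a profitable unilateral deviation.
(T, X, Front): P2 can switch to Y (16 → 83). Not NE.
(T, X, Back): P2 can switch to Y (25 → 78). Not NE.
(T, Y, Front): P1 can switch to B (41 → 79). Not NE.
(T, Y, Back): P1 gets 86, best alternative 74; P2 gets 78, best alternative 25; P3 gets 58, best alternative 13. No profitable deviation — NE.
(B, X, Front): P1 can switch to T (21 → 28). Not NE.
(B, X, Back): P1 can switch to T (11 → 79). Not NE.
(B, Y, Front): P3 can switch to Back (26 → 40). Not NE.
(B, Y, Back): P1 can switch to T (74 → 86). Not NE.

The unique pure-strategy Nash equilibrium is (T, Y, Back).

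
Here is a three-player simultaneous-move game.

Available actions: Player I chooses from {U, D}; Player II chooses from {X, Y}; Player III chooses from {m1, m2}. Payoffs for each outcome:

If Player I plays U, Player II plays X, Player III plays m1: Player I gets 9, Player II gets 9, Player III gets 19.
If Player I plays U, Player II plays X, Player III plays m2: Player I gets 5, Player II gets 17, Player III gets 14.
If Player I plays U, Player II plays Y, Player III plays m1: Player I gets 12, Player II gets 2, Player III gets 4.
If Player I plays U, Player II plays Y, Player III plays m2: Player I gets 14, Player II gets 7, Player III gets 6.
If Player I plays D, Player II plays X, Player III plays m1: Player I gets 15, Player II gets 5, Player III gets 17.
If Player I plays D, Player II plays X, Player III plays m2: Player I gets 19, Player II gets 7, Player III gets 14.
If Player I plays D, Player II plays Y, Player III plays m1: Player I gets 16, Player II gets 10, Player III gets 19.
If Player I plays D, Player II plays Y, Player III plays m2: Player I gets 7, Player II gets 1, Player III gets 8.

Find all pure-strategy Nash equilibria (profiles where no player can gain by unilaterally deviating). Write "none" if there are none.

(U, X, m1): Player I can switch to D (9 → 15). Not NE.
(U, X, m2): Player I can switch to D (5 → 19). Not NE.
(U, Y, m1): Player I can switch to D (12 → 16). Not NE.
(U, Y, m2): Player II can switch to X (7 → 17). Not NE.
(D, X, m1): Player II can switch to Y (5 → 10). Not NE.
(D, X, m2): Player III can switch to m1 (14 → 17). Not NE.
(D, Y, m1): Player I gets 16, best alternative 12; Player II gets 10, best alternative 5; Player III gets 19, best alternative 8. No profitable deviation — NE.
(D, Y, m2): Player I can switch to U (7 → 14). Not NE.

The unique pure-strategy Nash equilibrium is (D, Y, m1).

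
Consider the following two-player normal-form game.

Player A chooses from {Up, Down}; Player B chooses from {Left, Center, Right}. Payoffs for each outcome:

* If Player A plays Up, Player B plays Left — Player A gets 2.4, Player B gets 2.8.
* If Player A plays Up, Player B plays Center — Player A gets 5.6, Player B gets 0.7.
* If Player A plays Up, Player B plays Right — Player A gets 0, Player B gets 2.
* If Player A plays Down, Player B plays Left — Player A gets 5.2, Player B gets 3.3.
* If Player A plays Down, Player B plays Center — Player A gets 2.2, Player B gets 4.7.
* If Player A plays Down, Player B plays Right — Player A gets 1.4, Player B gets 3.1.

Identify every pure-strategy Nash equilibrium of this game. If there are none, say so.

For each player, find the best response to each opponent profile; mutual best responses are the pure NE.
Player A against Left: payoffs 2.4, 5.2 → best response Down.
Player A against Center: payoffs 5.6, 2.2 → best response Up.
Player A against Right: payoffs 0, 1.4 → best response Down.
Player B against Up: payoffs 2.8, 0.7, 2 → best response Left.
Player B against Down: payoffs 3.3, 4.7, 3.1 → best response Center.
No profile is a mutual best response for all players.

No pure-strategy Nash equilibrium.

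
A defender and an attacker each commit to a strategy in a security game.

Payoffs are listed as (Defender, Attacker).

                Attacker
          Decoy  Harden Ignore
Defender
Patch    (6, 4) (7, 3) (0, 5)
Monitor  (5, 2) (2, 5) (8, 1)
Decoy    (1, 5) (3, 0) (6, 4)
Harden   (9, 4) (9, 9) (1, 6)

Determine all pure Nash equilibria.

(Patch, Decoy): Defender can switch to Harden (6 → 9). Not NE.
(Patch, Harden): Defender can switch to Harden (7 → 9). Not NE.
(Patch, Ignore): Defender can switch to Monitor (0 → 8). Not NE.
(Monitor, Decoy): Defender can switch to Patch (5 → 6). Not NE.
(Monitor, Harden): Defender can switch to Patch (2 → 7). Not NE.
(Monitor, Ignore): Attacker can switch to Decoy (1 → 2). Not NE.
(Decoy, Decoy): Defender can switch to Patch (1 → 6). Not NE.
(Decoy, Harden): Defender can switch to Patch (3 → 7). Not NE.
(Decoy, Ignore): Defender can switch to Monitor (6 → 8). Not NE.
(Harden, Decoy): Attacker can switch to Harden (4 → 9). Not NE.
(Harden, Harden): Defender gets 9, best alternative 7; Attacker gets 9, best alternative 6. No profitable deviation — NE.
(The remaining 1 profile has a profitable deviation by the same check.)

Pure NE: (Harden, Harden)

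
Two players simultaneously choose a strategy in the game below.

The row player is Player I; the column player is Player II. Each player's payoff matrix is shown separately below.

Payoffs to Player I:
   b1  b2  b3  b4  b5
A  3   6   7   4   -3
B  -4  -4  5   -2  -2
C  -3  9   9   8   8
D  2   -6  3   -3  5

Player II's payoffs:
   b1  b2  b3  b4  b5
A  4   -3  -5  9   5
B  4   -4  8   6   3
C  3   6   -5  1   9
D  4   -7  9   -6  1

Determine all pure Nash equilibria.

(A, b1): Player II can switch to b4 (4 → 9). Not NE.
(A, b2): Player I can switch to C (6 → 9). Not NE.
(A, b3): Player I can switch to C (7 → 9). Not NE.
(A, b4): Player I can switch to C (4 → 8). Not NE.
(A, b5): Player I can switch to B (-3 → -2). Not NE.
(B, b1): Player I can switch to A (-4 → 3). Not NE.
(B, b2): Player I can switch to A (-4 → 6). Not NE.
(B, b3): Player I can switch to A (5 → 7). Not NE.
(B, b4): Player I can switch to A (-2 → 4). Not NE.
(B, b5): Player I can switch to C (-2 → 8). Not NE.
(C, b1): Player I can switch to A (-3 → 3). Not NE.
(C, b2): Player II can switch to b5 (6 → 9). Not NE.
(C, b5): Player I gets 8, best alternative 5; Player II gets 9, best alternative 6. No profitable deviation — NE.
(The remaining 7 profiles each have a profitable deviation by the same check.)

(C, b5)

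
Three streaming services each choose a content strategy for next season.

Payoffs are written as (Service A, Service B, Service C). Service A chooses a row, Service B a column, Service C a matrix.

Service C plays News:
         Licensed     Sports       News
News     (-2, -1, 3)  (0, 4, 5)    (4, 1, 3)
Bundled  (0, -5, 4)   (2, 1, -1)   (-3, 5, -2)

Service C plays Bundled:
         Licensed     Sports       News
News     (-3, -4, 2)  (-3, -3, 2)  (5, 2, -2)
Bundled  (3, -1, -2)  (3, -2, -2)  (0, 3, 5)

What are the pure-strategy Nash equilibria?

Service A against (Licensed, News): payoffs -2, 0 → best response Bundled.
Service A against (Licensed, Bundled): payoffs -3, 3 → best response Bundled.
Service A against (Sports, News): payoffs 0, 2 → best response Bundled.
Service A against (Sports, Bundled): payoffs -3, 3 → best response Bundled.
Service A against (News, News): payoffs 4, -3 → best response News.
Service A against (News, Bundled): payoffs 5, 0 → best response News.
Service B against (News, News): payoffs -1, 4, 1 → best response Sports.
Service B against (News, Bundled): payoffs -4, -3, 2 → best response News.
Service B against (Bundled, News): payoffs -5, 1, 5 → best response News.
Service B against (Bundled, Bundled): payoffs -1, -2, 3 → best response News.
Service C against (News, Licensed): payoffs 3, 2 → best response News.
Service C against (News, Sports): payoffs 5, 2 → best response News.
Service C against (News, News): payoffs 3, -2 → best response News.
Service C against (Bundled, Licensed): payoffs 4, -2 → best response News.
Service C against (Bundled, Sports): payoffs -1, -2 → best response News.
Service C against (Bundled, News): payoffs -2, 5 → best response Bundled.
No profile is a mutual best response for all players.

There is no pure-strategy Nash equilibrium.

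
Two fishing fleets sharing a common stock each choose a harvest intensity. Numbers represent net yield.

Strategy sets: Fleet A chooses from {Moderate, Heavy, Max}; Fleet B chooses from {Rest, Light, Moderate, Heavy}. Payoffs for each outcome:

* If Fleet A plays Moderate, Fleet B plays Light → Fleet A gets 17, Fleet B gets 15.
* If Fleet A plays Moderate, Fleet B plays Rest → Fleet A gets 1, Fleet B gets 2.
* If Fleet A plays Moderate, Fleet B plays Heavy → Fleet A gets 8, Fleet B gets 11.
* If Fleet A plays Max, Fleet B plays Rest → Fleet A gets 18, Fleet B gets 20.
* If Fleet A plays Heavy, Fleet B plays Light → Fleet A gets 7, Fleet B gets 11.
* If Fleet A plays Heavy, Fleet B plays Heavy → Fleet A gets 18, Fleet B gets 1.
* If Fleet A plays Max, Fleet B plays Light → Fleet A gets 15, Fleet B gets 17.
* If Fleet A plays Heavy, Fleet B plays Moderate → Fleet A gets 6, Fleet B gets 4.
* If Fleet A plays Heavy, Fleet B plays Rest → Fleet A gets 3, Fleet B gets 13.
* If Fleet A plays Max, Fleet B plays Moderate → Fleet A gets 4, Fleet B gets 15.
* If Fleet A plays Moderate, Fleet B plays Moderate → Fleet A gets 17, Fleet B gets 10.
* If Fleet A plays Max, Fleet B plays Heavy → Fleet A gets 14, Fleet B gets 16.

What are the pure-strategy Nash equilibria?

Pure-strategy Nash equilibria: (Moderate, Light); (Max, Rest)

Fleet A against Rest: payoffs 1, 3, 18 → best response Max.
Fleet A against Light: payoffs 17, 7, 15 → best response Moderate.
Fleet A against Moderate: payoffs 17, 6, 4 → best response Moderate.
Fleet A against Heavy: payoffs 8, 18, 14 → best response Heavy.
Fleet B against Moderate: payoffs 2, 15, 10, 11 → best response Light.
Fleet B against Heavy: payoffs 13, 11, 4, 1 → best response Rest.
Fleet B against Max: payoffs 20, 17, 15, 16 → best response Rest.
Mutual best responses: (Moderate, Light); (Max, Rest).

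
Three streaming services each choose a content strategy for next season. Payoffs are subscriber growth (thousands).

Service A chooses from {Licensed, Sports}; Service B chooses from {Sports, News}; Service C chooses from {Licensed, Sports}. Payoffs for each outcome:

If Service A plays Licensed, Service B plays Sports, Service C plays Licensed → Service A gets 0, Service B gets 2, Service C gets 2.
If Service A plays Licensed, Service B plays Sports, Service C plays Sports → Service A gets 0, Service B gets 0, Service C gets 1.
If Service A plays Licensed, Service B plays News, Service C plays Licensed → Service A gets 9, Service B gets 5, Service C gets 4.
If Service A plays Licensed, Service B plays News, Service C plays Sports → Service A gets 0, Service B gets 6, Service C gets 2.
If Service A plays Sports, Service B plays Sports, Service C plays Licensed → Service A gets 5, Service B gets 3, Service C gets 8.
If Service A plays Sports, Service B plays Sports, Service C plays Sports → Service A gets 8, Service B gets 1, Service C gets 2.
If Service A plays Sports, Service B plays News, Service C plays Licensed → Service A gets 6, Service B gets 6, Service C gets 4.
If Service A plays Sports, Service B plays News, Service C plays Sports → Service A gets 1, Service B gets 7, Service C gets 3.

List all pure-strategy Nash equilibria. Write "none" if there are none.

The unique pure-strategy Nash equilibrium is (Licensed, News, Licensed).

Service A against (Sports, Licensed): payoffs 0, 5 → best response Sports.
Service A against (Sports, Sports): payoffs 0, 8 → best response Sports.
Service A against (News, Licensed): payoffs 9, 6 → best response Licensed.
Service A against (News, Sports): payoffs 0, 1 → best response Sports.
Service B against (Licensed, Licensed): payoffs 2, 5 → best response News.
Service B against (Licensed, Sports): payoffs 0, 6 → best response News.
Service B against (Sports, Licensed): payoffs 3, 6 → best response News.
Service B against (Sports, Sports): payoffs 1, 7 → best response News.
Service C against (Licensed, Sports): payoffs 2, 1 → best response Licensed.
Service C against (Licensed, News): payoffs 4, 2 → best response Licensed.
Service C against (Sports, Sports): payoffs 8, 2 → best response Licensed.
Service C against (Sports, News): payoffs 4, 3 → best response Licensed.
Mutual best responses: (Licensed, News, Licensed).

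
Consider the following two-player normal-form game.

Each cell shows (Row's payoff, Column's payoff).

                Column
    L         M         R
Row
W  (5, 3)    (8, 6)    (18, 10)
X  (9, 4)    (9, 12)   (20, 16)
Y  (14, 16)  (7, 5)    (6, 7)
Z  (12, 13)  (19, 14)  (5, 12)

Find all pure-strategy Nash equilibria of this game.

(W, L): Row can switch to X (5 → 9). Not NE.
(W, M): Row can switch to X (8 → 9). Not NE.
(W, R): Row can switch to X (18 → 20). Not NE.
(X, L): Row can switch to Y (9 → 14). Not NE.
(X, M): Row can switch to Z (9 → 19). Not NE.
(X, R): Row gets 20, best alternative 18; Column gets 16, best alternative 12. No profitable deviation — NE.
(Y, L): Row gets 14, best alternative 12; Column gets 16, best alternative 7. No profitable deviation — NE.
(Y, M): Row can switch to W (7 → 8). Not NE.
(Y, R): Row can switch to W (6 → 18). Not NE.
(Z, L): Row can switch to Y (12 → 14). Not NE.
(Z, M): Row gets 19, best alternative 9; Column gets 14, best alternative 13. No profitable deviation — NE.
(Z, R): Row can switch to W (5 → 18). Not NE.

The pure Nash equilibria are (X, R) and (Y, L) and (Z, M).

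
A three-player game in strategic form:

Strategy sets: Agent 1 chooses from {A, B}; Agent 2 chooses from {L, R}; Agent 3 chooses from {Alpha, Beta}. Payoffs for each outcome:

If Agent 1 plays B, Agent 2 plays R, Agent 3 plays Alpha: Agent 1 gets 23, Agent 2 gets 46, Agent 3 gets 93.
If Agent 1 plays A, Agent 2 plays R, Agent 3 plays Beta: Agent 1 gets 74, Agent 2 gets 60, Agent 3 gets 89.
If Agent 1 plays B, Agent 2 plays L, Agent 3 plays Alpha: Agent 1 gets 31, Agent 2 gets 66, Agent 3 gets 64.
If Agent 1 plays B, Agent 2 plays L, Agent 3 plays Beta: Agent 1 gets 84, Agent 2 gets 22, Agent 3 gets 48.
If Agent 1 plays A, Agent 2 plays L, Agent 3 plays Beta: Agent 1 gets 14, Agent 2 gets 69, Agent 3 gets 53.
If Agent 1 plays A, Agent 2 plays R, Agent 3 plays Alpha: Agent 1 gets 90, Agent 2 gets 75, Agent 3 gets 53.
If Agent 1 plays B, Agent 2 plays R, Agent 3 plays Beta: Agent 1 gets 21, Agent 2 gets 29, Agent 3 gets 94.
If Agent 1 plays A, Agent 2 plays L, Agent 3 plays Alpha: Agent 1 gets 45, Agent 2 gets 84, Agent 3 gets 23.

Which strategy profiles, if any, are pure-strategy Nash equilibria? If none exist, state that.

For each player, find the best response to each opponent profile; mutual best responses are the pure NE.
Agent 1 against (L, Alpha): payoffs 45, 31 → best response A.
Agent 1 against (L, Beta): payoffs 14, 84 → best response B.
Agent 1 against (R, Alpha): payoffs 90, 23 → best response A.
Agent 1 against (R, Beta): payoffs 74, 21 → best response A.
Agent 2 against (A, Alpha): payoffs 84, 75 → best response L.
Agent 2 against (A, Beta): payoffs 69, 60 → best response L.
Agent 2 against (B, Alpha): payoffs 66, 46 → best response L.
Agent 2 against (B, Beta): payoffs 22, 29 → best response R.
Agent 3 against (A, L): payoffs 23, 53 → best response Beta.
Agent 3 against (A, R): payoffs 53, 89 → best response Beta.
Agent 3 against (B, L): payoffs 64, 48 → best response Alpha.
Agent 3 against (B, R): payoffs 93, 94 → best response Beta.
No profile is a mutual best response for all players.

none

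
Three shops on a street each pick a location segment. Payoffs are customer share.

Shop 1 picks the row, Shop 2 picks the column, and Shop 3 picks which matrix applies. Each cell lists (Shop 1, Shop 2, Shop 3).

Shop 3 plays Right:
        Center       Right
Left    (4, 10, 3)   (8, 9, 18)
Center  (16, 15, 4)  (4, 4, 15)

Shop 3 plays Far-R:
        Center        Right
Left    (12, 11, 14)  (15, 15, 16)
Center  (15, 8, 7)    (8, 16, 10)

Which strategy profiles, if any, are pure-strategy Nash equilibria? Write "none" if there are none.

Shop 1 against (Center, Right): payoffs 4, 16 → best response Center.
Shop 1 against (Center, Far-R): payoffs 12, 15 → best response Center.
Shop 1 against (Right, Right): payoffs 8, 4 → best response Left.
Shop 1 against (Right, Far-R): payoffs 15, 8 → best response Left.
Shop 2 against (Left, Right): payoffs 10, 9 → best response Center.
Shop 2 against (Left, Far-R): payoffs 11, 15 → best response Right.
Shop 2 against (Center, Right): payoffs 15, 4 → best response Center.
Shop 2 against (Center, Far-R): payoffs 8, 16 → best response Right.
Shop 3 against (Left, Center): payoffs 3, 14 → best response Far-R.
Shop 3 against (Left, Right): payoffs 18, 16 → best response Right.
Shop 3 against (Center, Center): payoffs 4, 7 → best response Far-R.
Shop 3 against (Center, Right): payoffs 15, 10 → best response Right.
No profile is a mutual best response for all players.

This game has no pure Nash equilibrium.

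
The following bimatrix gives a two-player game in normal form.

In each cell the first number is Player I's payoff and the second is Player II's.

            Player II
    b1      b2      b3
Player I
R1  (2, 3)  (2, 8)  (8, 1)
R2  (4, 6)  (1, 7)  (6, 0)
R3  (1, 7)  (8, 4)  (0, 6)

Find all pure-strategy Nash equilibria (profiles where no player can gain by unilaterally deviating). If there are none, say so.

No pure-strategy Nash equilibrium.

Player I against b1: payoffs 2, 4, 1 → best response R2.
Player I against b2: payoffs 2, 1, 8 → best response R3.
Player I against b3: payoffs 8, 6, 0 → best response R1.
Player II against R1: payoffs 3, 8, 1 → best response b2.
Player II against R2: payoffs 6, 7, 0 → best response b2.
Player II against R3: payoffs 7, 4, 6 → best response b1.
No profile is a mutual best response for all players.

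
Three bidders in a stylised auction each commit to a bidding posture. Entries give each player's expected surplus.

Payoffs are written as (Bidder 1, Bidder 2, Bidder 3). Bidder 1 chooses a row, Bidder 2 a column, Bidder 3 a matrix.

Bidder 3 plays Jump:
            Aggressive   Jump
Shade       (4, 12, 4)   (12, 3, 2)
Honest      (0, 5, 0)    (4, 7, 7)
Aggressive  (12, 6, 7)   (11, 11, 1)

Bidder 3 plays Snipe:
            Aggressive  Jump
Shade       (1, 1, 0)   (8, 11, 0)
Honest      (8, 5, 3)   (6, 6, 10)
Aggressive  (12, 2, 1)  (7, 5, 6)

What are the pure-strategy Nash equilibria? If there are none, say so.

Check each profile: it is a Nash equilibrium iff no player can strictly gain by switching unilaterally.
(Shade, Aggressive, Jump): Bidder 1 can switch to Aggressive (4 → 12). Not NE.
(Shade, Aggressive, Snipe): Bidder 1 can switch to Honest (1 → 8). Not NE.
(Shade, Jump, Jump): Bidder 2 can switch to Aggressive (3 → 12). Not NE.
(Shade, Jump, Snipe): Bidder 3 can switch to Jump (0 → 2). Not NE.
(Honest, Aggressive, Jump): Bidder 1 can switch to Shade (0 → 4). Not NE.
(Honest, Aggressive, Snipe): Bidder 1 can switch to Aggressive (8 → 12). Not NE.
(Honest, Jump, Jump): Bidder 1 can switch to Shade (4 → 12). Not NE.
(Honest, Jump, Snipe): Bidder 1 can switch to Shade (6 → 8). Not NE.
(Aggressive, Aggressive, Jump): Bidder 2 can switch to Jump (6 → 11). Not NE.
(Aggressive, Aggressive, Snipe): Bidder 2 can switch to Jump (2 → 5). Not NE.
(The remaining 2 profiles each have a profitable deviation by the same check.)

none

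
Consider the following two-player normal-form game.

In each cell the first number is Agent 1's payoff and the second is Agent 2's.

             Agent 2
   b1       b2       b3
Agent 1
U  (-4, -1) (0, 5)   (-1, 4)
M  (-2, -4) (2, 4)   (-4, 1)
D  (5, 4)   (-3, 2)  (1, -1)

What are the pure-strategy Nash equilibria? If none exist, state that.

(U, b1): Agent 1 can switch to M (-4 → -2). Not NE.
(U, b2): Agent 1 can switch to M (0 → 2). Not NE.
(U, b3): Agent 1 can switch to D (-1 → 1). Not NE.
(M, b1): Agent 1 can switch to D (-2 → 5). Not NE.
(M, b2): Agent 1 gets 2, best alternative 0; Agent 2 gets 4, best alternative 1. No profitable deviation — NE.
(M, b3): Agent 1 can switch to U (-4 → -1). Not NE.
(D, b1): Agent 1 gets 5, best alternative -2; Agent 2 gets 4, best alternative 2. No profitable deviation — NE.
(D, b2): Agent 1 can switch to U (-3 → 0). Not NE.
(D, b3): Agent 2 can switch to b1 (-1 → 4). Not NE.

(M, b2), (D, b1)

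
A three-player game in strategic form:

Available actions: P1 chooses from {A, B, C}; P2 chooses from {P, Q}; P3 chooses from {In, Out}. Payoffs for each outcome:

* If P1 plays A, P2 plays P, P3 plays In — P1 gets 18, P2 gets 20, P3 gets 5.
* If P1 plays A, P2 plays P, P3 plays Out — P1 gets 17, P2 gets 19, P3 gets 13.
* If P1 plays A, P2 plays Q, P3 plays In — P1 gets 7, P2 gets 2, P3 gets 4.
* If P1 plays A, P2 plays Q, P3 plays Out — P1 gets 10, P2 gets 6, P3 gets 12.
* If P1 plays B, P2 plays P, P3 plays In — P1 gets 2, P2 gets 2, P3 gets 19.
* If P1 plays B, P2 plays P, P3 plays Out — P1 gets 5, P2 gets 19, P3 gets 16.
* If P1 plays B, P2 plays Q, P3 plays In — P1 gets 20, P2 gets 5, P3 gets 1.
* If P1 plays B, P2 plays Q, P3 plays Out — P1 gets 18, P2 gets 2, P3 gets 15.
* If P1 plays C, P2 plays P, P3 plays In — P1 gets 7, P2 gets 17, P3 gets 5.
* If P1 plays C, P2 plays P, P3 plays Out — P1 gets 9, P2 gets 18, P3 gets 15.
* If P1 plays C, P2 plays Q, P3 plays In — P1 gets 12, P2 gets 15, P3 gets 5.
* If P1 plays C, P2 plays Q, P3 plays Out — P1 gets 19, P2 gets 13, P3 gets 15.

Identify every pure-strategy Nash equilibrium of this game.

The unique pure-strategy Nash equilibrium is (A, P, Out).

For each player, find the best response to each opponent profile; mutual best responses are the pure NE.
P1 against (P, In): payoffs 18, 2, 7 → best response A.
P1 against (P, Out): payoffs 17, 5, 9 → best response A.
P1 against (Q, In): payoffs 7, 20, 12 → best response B.
P1 against (Q, Out): payoffs 10, 18, 19 → best response C.
P2 against (A, In): payoffs 20, 2 → best response P.
P2 against (A, Out): payoffs 19, 6 → best response P.
P2 against (B, In): payoffs 2, 5 → best response Q.
P2 against (B, Out): payoffs 19, 2 → best response P.
P2 against (C, In): payoffs 17, 15 → best response P.
P2 against (C, Out): payoffs 18, 13 → best response P.
P3 against (A, P): payoffs 5, 13 → best response Out.
P3 against (A, Q): payoffs 4, 12 → best response Out.
P3 against (B, P): payoffs 19, 16 → best response In.
P3 against (B, Q): payoffs 1, 15 → best response Out.
P3 against (C, P): payoffs 5, 15 → best response Out.
P3 against (C, Q): payoffs 5, 15 → best response Out.
Mutual best responses: (A, P, Out).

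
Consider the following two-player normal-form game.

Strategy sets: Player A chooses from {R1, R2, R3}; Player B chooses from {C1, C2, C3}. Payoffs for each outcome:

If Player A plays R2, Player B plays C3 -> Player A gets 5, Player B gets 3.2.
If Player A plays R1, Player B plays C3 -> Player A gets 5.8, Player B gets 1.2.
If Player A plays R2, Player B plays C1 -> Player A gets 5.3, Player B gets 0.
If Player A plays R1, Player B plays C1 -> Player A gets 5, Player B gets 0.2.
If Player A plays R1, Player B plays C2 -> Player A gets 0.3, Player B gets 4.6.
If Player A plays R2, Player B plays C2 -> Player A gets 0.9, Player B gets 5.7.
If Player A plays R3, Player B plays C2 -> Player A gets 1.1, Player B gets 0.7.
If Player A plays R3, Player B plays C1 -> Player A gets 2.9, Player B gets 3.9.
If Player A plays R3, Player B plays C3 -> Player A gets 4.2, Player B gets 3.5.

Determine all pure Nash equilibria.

Player A against C1: payoffs 5, 5.3, 2.9 → best response R2.
Player A against C2: payoffs 0.3, 0.9, 1.1 → best response R3.
Player A against C3: payoffs 5.8, 5, 4.2 → best response R1.
Player B against R1: payoffs 0.2, 4.6, 1.2 → best response C2.
Player B against R2: payoffs 0, 5.7, 3.2 → best response C2.
Player B against R3: payoffs 3.9, 0.7, 3.5 → best response C1.
No profile is a mutual best response for all players.

This game has no pure Nash equilibrium.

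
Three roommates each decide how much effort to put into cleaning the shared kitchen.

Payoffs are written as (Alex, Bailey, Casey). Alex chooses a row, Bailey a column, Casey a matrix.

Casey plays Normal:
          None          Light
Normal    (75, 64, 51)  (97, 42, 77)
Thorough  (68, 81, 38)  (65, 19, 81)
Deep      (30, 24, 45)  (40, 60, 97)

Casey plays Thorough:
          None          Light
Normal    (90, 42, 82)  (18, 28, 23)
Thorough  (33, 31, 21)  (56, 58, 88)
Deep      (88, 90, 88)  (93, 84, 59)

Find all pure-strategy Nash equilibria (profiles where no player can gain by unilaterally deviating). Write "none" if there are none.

(Normal, None, Normal): Casey can switch to Thorough (51 → 82). Not NE.
(Normal, None, Thorough): Alex gets 90, best alternative 88; Bailey gets 42, best alternative 28; Casey gets 82, best alternative 51. No profitable deviation — NE.
(Normal, Light, Normal): Bailey can switch to None (42 → 64). Not NE.
(Normal, Light, Thorough): Alex can switch to Thorough (18 → 56). Not NE.
(Thorough, None, Normal): Alex can switch to Normal (68 → 75). Not NE.
(Thorough, None, Thorough): Alex can switch to Normal (33 → 90). Not NE.
(Thorough, Light, Normal): Alex can switch to Normal (65 → 97). Not NE.
(Thorough, Light, Thorough): Alex can switch to Deep (56 → 93). Not NE.
(Deep, None, Normal): Alex can switch to Normal (30 → 75). Not NE.
(The remaining 3 profiles each have a profitable deviation by the same check.)

The unique pure-strategy Nash equilibrium is (Normal, None, Thorough).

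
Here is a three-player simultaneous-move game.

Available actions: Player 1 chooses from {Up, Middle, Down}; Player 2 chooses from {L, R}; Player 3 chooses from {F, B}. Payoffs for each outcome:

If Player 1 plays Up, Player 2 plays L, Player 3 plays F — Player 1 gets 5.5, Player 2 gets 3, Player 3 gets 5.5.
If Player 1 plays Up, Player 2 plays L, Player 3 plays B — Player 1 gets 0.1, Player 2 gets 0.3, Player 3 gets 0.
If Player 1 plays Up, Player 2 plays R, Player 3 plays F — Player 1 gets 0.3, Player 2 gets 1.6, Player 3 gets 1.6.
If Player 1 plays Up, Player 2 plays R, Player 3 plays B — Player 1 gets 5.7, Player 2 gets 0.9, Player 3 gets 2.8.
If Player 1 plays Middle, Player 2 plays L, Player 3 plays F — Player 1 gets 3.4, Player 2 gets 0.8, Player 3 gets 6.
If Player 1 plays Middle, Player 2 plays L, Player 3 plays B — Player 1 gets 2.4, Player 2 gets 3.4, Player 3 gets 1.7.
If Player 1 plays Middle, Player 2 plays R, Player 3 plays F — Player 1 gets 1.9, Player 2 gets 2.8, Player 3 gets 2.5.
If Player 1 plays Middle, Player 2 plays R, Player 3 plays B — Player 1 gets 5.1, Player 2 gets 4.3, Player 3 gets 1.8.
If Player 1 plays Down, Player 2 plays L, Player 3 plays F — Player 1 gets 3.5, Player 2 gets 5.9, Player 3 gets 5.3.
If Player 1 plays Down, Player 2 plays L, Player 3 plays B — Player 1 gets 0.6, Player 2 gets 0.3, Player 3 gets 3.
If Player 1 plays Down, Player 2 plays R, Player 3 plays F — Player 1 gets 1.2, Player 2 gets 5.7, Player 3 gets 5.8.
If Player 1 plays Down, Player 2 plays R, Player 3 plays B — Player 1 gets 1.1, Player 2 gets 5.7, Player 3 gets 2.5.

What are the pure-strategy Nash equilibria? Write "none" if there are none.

The pure Nash equilibria are (Up, L, F); (Up, R, B); (Middle, R, F).

Check each profile: it is a Nash equilibrium iff no player can strictly gain by switching unilaterally.
(Up, L, F): Player 1 gets 5.5, best alternative 3.5; Player 2 gets 3, best alternative 1.6; Player 3 gets 5.5, best alternative 0. No profitable deviation — NE.
(Up, L, B): Player 1 can switch to Middle (0.1 → 2.4). Not NE.
(Up, R, F): Player 1 can switch to Middle (0.3 → 1.9). Not NE.
(Up, R, B): Player 1 gets 5.7, best alternative 5.1; Player 2 gets 0.9, best alternative 0.3; Player 3 gets 2.8, best alternative 1.6. No profitable deviation — NE.
(Middle, L, F): Player 1 can switch to Up (3.4 → 5.5). Not NE.
(Middle, L, B): Player 2 can switch to R (3.4 → 4.3). Not NE.
(Middle, R, F): Player 1 gets 1.9, best alternative 1.2; Player 2 gets 2.8, best alternative 0.8; Player 3 gets 2.5, best alternative 1.8. No profitable deviation — NE.
(Middle, R, B): Player 1 can switch to Up (5.1 → 5.7). Not NE.
(Down, L, F): Player 1 can switch to Up (3.5 → 5.5). Not NE.
(The remaining 3 profiles each have a profitable deviation by the same check.)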